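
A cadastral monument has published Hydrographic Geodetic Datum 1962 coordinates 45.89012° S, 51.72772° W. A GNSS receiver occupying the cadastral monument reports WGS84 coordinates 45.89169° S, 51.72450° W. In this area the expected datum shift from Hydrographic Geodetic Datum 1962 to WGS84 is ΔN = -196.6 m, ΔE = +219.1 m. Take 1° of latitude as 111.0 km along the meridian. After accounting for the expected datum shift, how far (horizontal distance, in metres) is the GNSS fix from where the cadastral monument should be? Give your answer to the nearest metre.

37 m

Observed coordinate differences: Δφ = -0.00157°, Δλ = +0.00322°.
Converting to metres (1° lat = 111000 m, cos φ = 0.696037): observed ΔN = -174.3 m, observed ΔE = 248.8 m.
Subtracting the expected shift leaves a residual of -174.3 − (-196.6) = 22.3 m north and 248.8 − (219.1) = 29.7 m east.
Residual distance = √(22.3² + 29.7²) = 37.1 m.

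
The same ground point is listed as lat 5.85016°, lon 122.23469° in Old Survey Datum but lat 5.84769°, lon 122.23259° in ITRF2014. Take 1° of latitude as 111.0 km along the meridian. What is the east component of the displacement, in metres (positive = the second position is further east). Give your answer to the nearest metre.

Δφ = 5.84769° − 5.85016° = -0.00247°; Δλ = 122.23259° − 122.23469° = -0.00210°.
ΔN = Δφ × 111000 = -274.2 m; ΔE = Δλ × 111000 × cos(5.85016°) = -0.00210 × 111000 × 0.994792 = -231.9 m.

ΔE = -232 m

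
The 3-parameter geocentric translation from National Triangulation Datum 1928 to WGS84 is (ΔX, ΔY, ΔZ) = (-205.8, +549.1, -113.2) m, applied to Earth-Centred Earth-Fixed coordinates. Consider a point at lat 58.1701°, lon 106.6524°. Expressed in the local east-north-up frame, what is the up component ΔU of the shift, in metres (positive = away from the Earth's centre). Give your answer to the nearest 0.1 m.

At φ = 58.1701°, λ = 106.6524°: sin φ = 0.849618, cos φ = 0.527399, sin λ = 0.958061, cos λ = -0.286565.
ΔU = cos φ cos λ·ΔX + cos φ sin λ·ΔY + sin φ·ΔZ = (0.527399)(-0.286565)(-205.8) + (0.527399)(0.958061)(549.1) + (0.849618)(-113.2) = 212.38 m.

ΔU = 212.4 m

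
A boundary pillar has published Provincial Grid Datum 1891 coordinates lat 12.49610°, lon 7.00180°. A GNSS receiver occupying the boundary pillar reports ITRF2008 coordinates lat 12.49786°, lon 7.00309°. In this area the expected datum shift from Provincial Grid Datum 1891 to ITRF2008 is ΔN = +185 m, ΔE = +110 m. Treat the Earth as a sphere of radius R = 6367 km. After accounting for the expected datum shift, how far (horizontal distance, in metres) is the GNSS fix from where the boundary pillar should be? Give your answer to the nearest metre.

Observed coordinate differences: Δφ = +0.00176°, Δλ = +0.00129°.
Converting to metres (1° lat = 111125 m, cos φ = 0.976311): observed ΔN = 195.6 m, observed ΔE = 140.0 m.
Subtracting the expected shift leaves a residual of 195.6 − (185) = 10.6 m north and 140.0 − (110) = 30.0 m east.
Residual distance = √(10.6² + 30.0²) = 31.8 m.

32 m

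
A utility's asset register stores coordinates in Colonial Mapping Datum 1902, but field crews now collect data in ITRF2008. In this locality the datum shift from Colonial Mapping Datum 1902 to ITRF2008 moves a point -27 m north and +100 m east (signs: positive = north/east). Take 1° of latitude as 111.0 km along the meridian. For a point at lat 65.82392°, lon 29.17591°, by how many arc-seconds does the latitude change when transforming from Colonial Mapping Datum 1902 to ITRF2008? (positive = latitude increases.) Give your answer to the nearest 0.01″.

Δφ = -0.88″

1° of latitude = 111.0 km, so Δφ = -27.0 / 111000 = -0.0002432° = -0.876″.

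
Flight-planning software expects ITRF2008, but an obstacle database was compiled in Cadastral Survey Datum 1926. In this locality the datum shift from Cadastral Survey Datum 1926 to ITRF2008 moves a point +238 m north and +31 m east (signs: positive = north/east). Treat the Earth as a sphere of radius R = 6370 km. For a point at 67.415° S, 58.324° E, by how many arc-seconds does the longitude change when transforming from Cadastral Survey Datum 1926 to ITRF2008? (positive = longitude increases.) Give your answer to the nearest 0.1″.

Δλ = 2.6″

At latitude -67.415°, cos φ = 0.384054.
One radian of longitude at latitude φ spans R cos φ, so Δλ = ΔE / (R cos φ) = 31.0 / (6370000 × 0.384054) = 1.2672e-05 rad = 2.614″.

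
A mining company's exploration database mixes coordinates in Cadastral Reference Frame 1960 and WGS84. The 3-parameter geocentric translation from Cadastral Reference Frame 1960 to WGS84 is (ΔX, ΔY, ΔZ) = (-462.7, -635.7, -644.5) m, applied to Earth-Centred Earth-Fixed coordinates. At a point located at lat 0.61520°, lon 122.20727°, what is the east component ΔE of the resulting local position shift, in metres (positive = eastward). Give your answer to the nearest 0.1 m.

The local east axis at (φ, λ) is (−sin λ, cos λ, 0), so ΔE = −sin(122.20727°)·(-462.7) + cos(122.20727°)·(-635.7) = 730.32 m.

ΔE = 730.3 m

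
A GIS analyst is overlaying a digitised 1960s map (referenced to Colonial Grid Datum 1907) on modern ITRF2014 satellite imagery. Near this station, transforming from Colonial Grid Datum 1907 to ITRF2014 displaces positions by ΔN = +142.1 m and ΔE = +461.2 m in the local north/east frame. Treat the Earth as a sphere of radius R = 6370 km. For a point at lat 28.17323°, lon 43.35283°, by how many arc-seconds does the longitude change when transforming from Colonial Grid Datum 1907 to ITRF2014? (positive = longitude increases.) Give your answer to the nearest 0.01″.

Δλ = 16.94″

At latitude 28.17323°, cos φ = 0.881524.
One radian of longitude at latitude φ spans R cos φ, so Δλ = ΔE / (R cos φ) = 461.2 / (6370000 × 0.881524) = 8.2133e-05 rad = 16.941″.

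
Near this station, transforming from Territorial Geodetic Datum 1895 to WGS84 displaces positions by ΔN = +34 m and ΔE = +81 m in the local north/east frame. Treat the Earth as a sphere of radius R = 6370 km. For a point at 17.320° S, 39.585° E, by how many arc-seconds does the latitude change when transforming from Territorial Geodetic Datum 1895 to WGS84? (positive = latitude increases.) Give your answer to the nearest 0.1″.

On a sphere of radius R, 1 rad of latitude = R, so Δφ = ΔN / R = 34.0 / 6370000 = 5.3375e-06 rad = 1.101″.

Δφ = 1.1″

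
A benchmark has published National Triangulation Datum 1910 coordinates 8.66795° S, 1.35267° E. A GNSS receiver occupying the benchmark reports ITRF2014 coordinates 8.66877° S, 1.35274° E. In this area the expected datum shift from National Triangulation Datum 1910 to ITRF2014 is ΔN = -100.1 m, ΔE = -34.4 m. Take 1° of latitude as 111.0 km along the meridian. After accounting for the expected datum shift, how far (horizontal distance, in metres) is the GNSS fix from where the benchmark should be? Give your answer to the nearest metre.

Observed coordinate differences: Δφ = -0.00082°, Δλ = +0.00007°.
Converting to metres (1° lat = 111000 m, cos φ = 0.988578): observed ΔN = -91.0 m, observed ΔE = 7.7 m.
Subtracting the expected shift leaves a residual of -91.0 − (-100.1) = 9.1 m north and 7.7 − (-34.4) = 42.1 m east.
Residual distance = √(9.1² + 42.1²) = 43.0 m.

43 m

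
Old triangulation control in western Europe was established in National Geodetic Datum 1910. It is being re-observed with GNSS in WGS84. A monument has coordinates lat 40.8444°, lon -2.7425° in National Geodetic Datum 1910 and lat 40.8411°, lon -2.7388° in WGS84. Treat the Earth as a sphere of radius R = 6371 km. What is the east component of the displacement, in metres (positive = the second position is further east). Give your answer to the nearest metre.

Δφ = 40.8411° − 40.8444° = -0.0033°; Δλ = -2.7388° − -2.7425° = +0.0037°.
1° along a meridian = πR/180 = 111195 m.
ΔN = Δφ × 111195 = -366.9 m; ΔE = Δλ × 111195 × cos(40.8444°) = +0.0037 × 111195 × 0.756488 = 311.2 m.

ΔE = 311 m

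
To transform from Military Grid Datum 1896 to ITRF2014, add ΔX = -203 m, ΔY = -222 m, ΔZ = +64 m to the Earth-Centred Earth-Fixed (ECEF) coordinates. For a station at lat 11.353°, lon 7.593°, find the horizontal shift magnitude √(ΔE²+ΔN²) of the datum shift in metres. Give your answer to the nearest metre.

At φ = 11.353°, λ = 7.593°: sin φ = 0.196853, cos φ = 0.980433, sin λ = 0.132135, cos λ = 0.991232.
ΔE = −sin λ·ΔX + cos λ·ΔY = −(0.132135)·(-203) + (0.991232)·(-222) = -193.23 m.
ΔN = −sin φ cos λ·ΔX − sin φ sin λ·ΔY + cos φ·ΔZ = −(0.196853)(0.991232)(-203) − (0.196853)(0.132135)(-222) + (0.980433)(64) = 108.13 m.
Horizontal magnitude = √(ΔE² + ΔN²) = √((-193.23)² + 108.13²) = 221.43 m.

221 m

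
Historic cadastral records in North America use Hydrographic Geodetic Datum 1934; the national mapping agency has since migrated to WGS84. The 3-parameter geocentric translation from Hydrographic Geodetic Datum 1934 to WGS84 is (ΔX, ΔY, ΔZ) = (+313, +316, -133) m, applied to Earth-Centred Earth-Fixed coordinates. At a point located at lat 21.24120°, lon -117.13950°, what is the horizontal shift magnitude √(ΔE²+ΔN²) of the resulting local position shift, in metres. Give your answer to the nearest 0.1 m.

137.6 m

The local east axis at (φ, λ) is (−sin λ, cos λ, 0), so ΔE = −sin(-117.13950°)·313 + cos(-117.13950°)·316 = 134.39 m.
The local north axis is (−sin φ cos λ, −sin φ sin λ, cos φ), giving ΔN = 51.728 + 101.880 − 123.964 = 29.64 m.
Horizontal magnitude = √(ΔE² + ΔN²) = √(134.39² + 29.64²) = 137.62 m.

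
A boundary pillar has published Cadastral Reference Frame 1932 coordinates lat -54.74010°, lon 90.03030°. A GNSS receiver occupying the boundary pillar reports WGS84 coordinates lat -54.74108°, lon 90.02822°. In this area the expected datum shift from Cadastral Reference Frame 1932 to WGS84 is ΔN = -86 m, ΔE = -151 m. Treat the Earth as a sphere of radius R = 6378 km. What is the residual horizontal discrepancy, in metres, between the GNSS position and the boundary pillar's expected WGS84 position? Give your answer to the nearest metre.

29 m

Observed coordinate differences: Δφ = -0.00098°, Δλ = -0.00208°.
Converting to metres (1° lat = 111317 m, cos φ = 0.577286): observed ΔN = -109.1 m, observed ΔE = -133.7 m.
Subtracting the expected shift leaves a residual of -109.1 − (-86) = -23.1 m north and -133.7 − (-151) = 17.3 m east.
Residual distance = √((-23.1)² + 17.3²) = 28.9 m.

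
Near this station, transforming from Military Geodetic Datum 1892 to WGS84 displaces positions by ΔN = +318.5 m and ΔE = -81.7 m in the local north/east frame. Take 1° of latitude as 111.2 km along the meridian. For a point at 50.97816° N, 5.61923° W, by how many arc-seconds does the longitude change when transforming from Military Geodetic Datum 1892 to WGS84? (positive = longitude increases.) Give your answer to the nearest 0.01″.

Δλ = -4.20″

At latitude 50.97816°, cos φ = 0.629617.
1° of longitude at this latitude = 111.2 × cos φ = 70.01 km, so Δλ = -81.7 / 70013.4 = -0.0011669° = -4.201″.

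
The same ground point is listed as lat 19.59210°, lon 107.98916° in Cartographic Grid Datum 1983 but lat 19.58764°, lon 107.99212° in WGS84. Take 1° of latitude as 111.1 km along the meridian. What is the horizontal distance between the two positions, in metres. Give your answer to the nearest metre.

584 m

Δφ = 19.58764° − 19.59210° = -0.00446°; Δλ = 107.99212° − 107.98916° = +0.00296°.
ΔN = Δφ × 111100 = -495.5 m; ΔE = Δλ × 111100 × cos(19.59210°) = +0.00296 × 111100 × 0.942104 = 309.8 m.
Distance = √(ΔE² + ΔN²) = √(309.8² + (-495.5)²) = 584.4 m.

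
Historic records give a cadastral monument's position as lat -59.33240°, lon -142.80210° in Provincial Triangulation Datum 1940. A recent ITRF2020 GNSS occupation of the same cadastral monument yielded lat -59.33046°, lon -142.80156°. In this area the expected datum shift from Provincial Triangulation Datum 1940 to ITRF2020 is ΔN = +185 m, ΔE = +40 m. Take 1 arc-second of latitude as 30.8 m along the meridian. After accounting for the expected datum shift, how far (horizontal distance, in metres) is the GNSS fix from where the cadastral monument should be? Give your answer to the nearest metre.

32 m

Observed coordinate differences: Δφ = +0.00194°, Δλ = +0.00054°.
Converting to metres (1° lat = 110880 m, cos φ = 0.510057): observed ΔN = 215.1 m, observed ΔE = 30.5 m.
Subtracting the expected shift leaves a residual of 215.1 − (185) = 30.1 m north and 30.5 − (40) = -9.5 m east.
Residual distance = √(30.1² + (-9.5)²) = 31.6 m.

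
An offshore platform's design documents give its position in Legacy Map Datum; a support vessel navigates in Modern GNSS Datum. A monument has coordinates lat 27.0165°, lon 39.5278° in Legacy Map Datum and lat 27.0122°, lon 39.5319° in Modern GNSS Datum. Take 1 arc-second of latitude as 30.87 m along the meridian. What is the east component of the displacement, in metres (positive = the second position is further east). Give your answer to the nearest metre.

Δφ = 27.0122° − 27.0165° = -0.0043°; Δλ = 39.5319° − 39.5278° = +0.0041°.
1° of latitude = 3600 × 30.87 = 111132 m.
ΔN = Δφ × 111132 = -477.9 m; ΔE = Δλ × 111132 × cos(27.0165°) = +0.0041 × 111132 × 0.890876 = 405.9 m.

ΔE = 406 m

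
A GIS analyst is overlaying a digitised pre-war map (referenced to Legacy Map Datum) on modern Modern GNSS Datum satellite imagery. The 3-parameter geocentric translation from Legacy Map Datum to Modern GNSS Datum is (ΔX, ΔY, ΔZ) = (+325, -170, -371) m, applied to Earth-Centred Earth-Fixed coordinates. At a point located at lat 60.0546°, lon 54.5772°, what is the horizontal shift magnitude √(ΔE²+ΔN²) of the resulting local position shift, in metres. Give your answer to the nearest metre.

The local east axis at (φ, λ) is (−sin λ, cos λ, 0), so ΔE = −sin(54.5772°)·325 + cos(54.5772°)·(-170) = -363.37 m.
The local north axis is (−sin φ cos λ, −sin φ sin λ, cos φ), giving ΔN = -163.224 + 120.039 − 185.194 = -228.38 m.
Horizontal magnitude = √(ΔE² + ΔN²) = √((-363.37)² + (-228.38)²) = 429.18 m.

429 m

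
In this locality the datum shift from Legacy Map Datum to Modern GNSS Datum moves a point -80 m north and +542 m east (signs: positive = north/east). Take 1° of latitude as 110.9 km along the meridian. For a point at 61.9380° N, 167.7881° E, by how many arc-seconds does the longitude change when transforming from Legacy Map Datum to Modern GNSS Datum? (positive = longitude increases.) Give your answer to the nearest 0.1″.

Δλ = 37.4″

At latitude 61.9380°, cos φ = 0.470427.
1° of longitude at this latitude = 110.9 × cos φ = 52.17 km, so Δλ = 542.0 / 52170.3 = 0.0103890° = 37.401″.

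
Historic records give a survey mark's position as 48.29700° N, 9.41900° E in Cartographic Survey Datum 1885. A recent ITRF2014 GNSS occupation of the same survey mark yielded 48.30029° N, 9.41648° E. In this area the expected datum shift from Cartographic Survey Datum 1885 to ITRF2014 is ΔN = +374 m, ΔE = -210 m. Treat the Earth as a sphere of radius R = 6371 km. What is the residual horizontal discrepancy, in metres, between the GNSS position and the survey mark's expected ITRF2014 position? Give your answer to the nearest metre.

Observed coordinate differences: Δφ = +0.00329°, Δλ = -0.00252°.
Converting to metres (1° lat = 111195 m, cos φ = 0.665269): observed ΔN = 365.8 m, observed ΔE = -186.4 m.
Subtracting the expected shift leaves a residual of 365.8 − (374) = -8.2 m north and -186.4 − (-210) = 23.6 m east.
Residual distance = √((-8.2)² + 23.6²) = 25.0 m.

25 m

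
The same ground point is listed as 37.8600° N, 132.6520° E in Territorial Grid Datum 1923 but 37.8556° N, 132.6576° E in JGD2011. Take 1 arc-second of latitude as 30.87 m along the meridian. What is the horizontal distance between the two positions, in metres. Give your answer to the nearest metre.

Δφ = 37.8556° − 37.8600° = -0.0044°; Δλ = 132.6576° − 132.6520° = +0.0056°.
1° of latitude = 3600 × 30.87 = 111132 m.
ΔN = Δφ × 111132 = -489.0 m; ΔE = Δλ × 111132 × cos(37.8600°) = +0.0056 × 111132 × 0.789513 = 491.3 m.
Distance = √(ΔE² + ΔN²) = √(491.3² + (-489.0)²) = 693.2 m.

693 m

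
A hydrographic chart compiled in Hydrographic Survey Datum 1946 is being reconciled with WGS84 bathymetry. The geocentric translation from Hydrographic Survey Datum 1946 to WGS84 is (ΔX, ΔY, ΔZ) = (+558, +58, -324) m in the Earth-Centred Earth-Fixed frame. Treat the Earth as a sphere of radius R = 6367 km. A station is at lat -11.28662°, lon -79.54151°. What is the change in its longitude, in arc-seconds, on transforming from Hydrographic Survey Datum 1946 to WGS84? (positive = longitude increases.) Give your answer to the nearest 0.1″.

sin φ = -0.195717, cos φ = 0.980660, sin λ = -0.983387, cos λ = 0.181523.
East component: ΔE = −sin λ·ΔX + cos λ·ΔY = −(-0.983387)(558) + (0.181523)(58) = 559.26 m.
1° of latitude spans πR/180 = 111125 m; at latitude φ, 1° of longitude spans that × cos φ = 108976.0 m, so Δλ = 559.26 / 108976.0 × 3600 = 18.475″.

Δλ = 18.5″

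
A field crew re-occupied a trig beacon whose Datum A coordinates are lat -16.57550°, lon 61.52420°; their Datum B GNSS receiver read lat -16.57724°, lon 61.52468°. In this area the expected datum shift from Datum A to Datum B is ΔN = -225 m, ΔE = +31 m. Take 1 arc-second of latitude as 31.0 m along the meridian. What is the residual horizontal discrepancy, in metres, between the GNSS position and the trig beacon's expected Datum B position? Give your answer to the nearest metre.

Observed coordinate differences: Δφ = -0.00174°, Δλ = +0.00048°.
Converting to metres (1° lat = 111600 m, cos φ = 0.958445): observed ΔN = -194.2 m, observed ΔE = 51.3 m.
Subtracting the expected shift leaves a residual of -194.2 − (-225) = 30.8 m north and 51.3 − (31) = 20.3 m east.
Residual distance = √(30.8² + 20.3²) = 36.9 m.

37 m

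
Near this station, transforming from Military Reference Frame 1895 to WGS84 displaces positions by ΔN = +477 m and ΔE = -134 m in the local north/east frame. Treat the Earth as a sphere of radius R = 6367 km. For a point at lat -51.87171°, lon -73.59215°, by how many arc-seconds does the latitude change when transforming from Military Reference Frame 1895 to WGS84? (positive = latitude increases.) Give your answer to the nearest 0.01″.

Δφ = 15.45″

On a sphere of radius R, 1 rad of latitude = R, so Δφ = ΔN / R = 477.0 / 6367000 = 7.4918e-05 rad = 15.453″.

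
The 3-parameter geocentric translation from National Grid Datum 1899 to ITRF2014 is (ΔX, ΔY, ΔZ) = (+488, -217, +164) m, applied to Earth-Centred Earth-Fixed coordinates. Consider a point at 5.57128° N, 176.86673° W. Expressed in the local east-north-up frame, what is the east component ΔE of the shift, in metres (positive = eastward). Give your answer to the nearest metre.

At φ = 5.57128°, λ = -176.86673°: sin φ = 0.097084, cos φ = 0.995276, sin λ = -0.054659, cos λ = -0.998505.
ΔE = −sin λ·ΔX + cos λ·ΔY = −(-0.054659)·(488) + (-0.998505)·(-217) = 243.35 m.

ΔE = 243 m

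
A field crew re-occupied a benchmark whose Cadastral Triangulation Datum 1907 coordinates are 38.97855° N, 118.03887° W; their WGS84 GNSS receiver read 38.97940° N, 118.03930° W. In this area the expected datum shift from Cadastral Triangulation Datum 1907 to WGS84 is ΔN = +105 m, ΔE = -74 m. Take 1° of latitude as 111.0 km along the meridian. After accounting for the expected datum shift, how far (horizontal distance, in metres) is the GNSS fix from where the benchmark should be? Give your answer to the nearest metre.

Observed coordinate differences: Δφ = +0.00085°, Δλ = -0.00043°.
Converting to metres (1° lat = 111000 m, cos φ = 0.777382): observed ΔN = 94.3 m, observed ΔE = -37.1 m.
Subtracting the expected shift leaves a residual of 94.3 − (105) = -10.7 m north and -37.1 − (-74) = 36.9 m east.
Residual distance = √((-10.7)² + 36.9²) = 38.4 m.

38 m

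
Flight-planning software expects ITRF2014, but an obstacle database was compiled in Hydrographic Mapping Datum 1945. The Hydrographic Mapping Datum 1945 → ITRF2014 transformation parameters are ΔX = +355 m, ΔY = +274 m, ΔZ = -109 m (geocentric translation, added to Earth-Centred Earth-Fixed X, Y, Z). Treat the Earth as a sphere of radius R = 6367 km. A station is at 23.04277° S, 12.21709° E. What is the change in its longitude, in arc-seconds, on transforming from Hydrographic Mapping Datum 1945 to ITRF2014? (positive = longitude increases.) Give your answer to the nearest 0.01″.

sin φ = -0.391418, cos φ = 0.920213, sin λ = 0.211616, cos λ = 0.977353.
East component: ΔE = −sin λ·ΔX + cos λ·ΔY = −(0.211616)(355) + (0.977353)(274) = 192.67 m.
1° of latitude spans πR/180 = 111125 m; at latitude φ, 1° of longitude spans that × cos φ = 102258.8 m, so Δλ = 192.67 / 102258.8 × 3600 = 6.783″.

Δλ = 6.78″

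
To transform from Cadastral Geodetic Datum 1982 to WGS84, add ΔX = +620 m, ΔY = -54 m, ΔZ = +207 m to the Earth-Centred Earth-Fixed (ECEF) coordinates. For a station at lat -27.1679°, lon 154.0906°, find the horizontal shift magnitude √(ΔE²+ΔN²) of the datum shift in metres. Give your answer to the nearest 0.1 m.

236.7 m

At φ = -27.1679°, λ = 154.0906°: sin φ = -0.456600, cos φ = 0.889672, sin λ = 0.436949, cos λ = -0.899486.
ΔE = −sin λ·ΔX + cos λ·ΔY = −(0.436949)·(620) + (-0.899486)·(-54) = -222.34 m.
ΔN = −sin φ cos λ·ΔX − sin φ sin λ·ΔY + cos φ·ΔZ = −(-0.456600)(-0.899486)(620) − (-0.456600)(0.436949)(-54) + (0.889672)(207) = -81.25 m.
Horizontal magnitude = √(ΔE² + ΔN²) = √((-222.34)² + (-81.25)²) = 236.72 m.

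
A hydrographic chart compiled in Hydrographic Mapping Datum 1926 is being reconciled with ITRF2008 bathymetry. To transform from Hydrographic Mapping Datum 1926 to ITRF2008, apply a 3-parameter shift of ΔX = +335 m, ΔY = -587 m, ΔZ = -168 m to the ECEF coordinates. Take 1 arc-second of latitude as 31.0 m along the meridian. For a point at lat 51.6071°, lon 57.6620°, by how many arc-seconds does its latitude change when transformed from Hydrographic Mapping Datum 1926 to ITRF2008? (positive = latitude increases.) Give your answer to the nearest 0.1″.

sin φ = 0.783770, cos φ = 0.621051, sin λ = 0.844907, cos λ = 0.534913.
North component: ΔN = −sin φ cos λ·ΔX − sin φ sin λ·ΔY + cos φ·ΔZ = −(0.783770)(0.534913)(335) − (0.783770)(0.844907)(-587) + (0.621051)(-168) = 143.93 m.
1° of latitude spans 3600 × 31.00 = 111600 m, so Δφ = 143.93 / 111600 × 3600 = 4.643″.

Δφ = 4.6″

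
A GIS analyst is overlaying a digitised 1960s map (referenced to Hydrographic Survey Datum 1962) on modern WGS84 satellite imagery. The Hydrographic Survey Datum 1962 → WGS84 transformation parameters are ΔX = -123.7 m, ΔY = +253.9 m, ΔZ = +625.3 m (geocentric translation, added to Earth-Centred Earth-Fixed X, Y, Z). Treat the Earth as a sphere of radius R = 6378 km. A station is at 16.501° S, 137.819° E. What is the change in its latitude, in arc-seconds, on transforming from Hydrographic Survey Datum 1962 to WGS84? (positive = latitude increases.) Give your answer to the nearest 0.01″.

Δφ = 21.80″

sin φ = -0.284032, cos φ = 0.958815, sin λ = 0.671475, cos λ = -0.741027.
North component: ΔN = −sin φ cos λ·ΔX − sin φ sin λ·ΔY + cos φ·ΔZ = −(-0.284032)(-0.741027)(-123.7) − (-0.284032)(0.671475)(253.9) + (0.958815)(625.3) = 674.01 m.
1° of latitude spans πR/180 = 111317 m, so Δφ = 674.01 / 111317 × 3600 = 21.797″.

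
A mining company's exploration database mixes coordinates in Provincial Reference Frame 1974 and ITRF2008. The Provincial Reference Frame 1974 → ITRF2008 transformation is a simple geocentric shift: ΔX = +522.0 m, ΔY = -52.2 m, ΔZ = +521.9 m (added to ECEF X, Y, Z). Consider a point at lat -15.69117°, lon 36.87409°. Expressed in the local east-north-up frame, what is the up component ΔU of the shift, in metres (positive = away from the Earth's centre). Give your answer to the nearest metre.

ΔU = 231 m

The local up (radial) axis is (cos φ cos λ, cos φ sin λ, sin φ), giving ΔU = 402.015 − 30.156 − 141.149 = 230.71 m.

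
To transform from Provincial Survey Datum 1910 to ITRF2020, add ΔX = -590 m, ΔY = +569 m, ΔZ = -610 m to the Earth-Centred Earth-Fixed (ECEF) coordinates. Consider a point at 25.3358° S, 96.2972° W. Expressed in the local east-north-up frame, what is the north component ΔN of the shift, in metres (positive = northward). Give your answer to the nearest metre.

ΔN = -766 m

At φ = -25.3358°, λ = -96.2972°: sin φ = -0.427923, cos φ = 0.903815, sin λ = -0.993966, cos λ = -0.109686.
ΔN = −sin φ cos λ·ΔX − sin φ sin λ·ΔY + cos φ·ΔZ = −(-0.427923)(-0.109686)(-590) − (-0.427923)(-0.993966)(569) + (0.903815)(-610) = -765.65 m.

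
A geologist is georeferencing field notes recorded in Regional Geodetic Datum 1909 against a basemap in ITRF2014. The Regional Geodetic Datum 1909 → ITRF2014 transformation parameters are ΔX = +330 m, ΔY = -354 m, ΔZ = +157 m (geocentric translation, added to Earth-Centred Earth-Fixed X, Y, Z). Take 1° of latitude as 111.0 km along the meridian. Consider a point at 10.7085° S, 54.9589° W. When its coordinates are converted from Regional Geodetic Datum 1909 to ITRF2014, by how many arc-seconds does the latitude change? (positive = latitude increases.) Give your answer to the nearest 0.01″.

sin φ = -0.185812, cos φ = 0.982585, sin λ = -0.818740, cos λ = 0.574164.
North component: ΔN = −sin φ cos λ·ΔX − sin φ sin λ·ΔY + cos φ·ΔZ = −(-0.185812)(0.574164)(330) − (-0.185812)(-0.818740)(-354) + (0.982585)(157) = 243.33 m.
1° of latitude spans 111000 m, so Δφ = 243.33 / 111000 × 3600 = 7.892″.

Δφ = 7.89″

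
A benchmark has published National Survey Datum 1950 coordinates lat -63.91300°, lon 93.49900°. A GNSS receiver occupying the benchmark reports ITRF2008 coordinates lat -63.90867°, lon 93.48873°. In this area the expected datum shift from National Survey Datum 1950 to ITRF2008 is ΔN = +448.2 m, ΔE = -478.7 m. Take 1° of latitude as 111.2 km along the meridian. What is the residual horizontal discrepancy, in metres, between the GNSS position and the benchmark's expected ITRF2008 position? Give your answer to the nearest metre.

41 m

Observed coordinate differences: Δφ = +0.00433°, Δλ = -0.01027°.
Converting to metres (1° lat = 111200 m, cos φ = 0.439735): observed ΔN = 481.5 m, observed ΔE = -502.2 m.
Subtracting the expected shift leaves a residual of 481.5 − (448.2) = 33.3 m north and -502.2 − (-478.7) = -23.5 m east.
Residual distance = √(33.3² + (-23.5)²) = 40.7 m.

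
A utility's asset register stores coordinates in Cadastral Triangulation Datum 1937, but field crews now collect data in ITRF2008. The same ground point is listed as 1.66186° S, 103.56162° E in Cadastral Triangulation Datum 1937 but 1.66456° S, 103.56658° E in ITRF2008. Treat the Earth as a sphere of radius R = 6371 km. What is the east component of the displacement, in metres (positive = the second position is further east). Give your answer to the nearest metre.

ΔE = 551 m

Δφ = -1.66456° − -1.66186° = -0.00270°; Δλ = 103.56658° − 103.56162° = +0.00496°.
1° along a meridian = πR/180 = 111195 m.
ΔN = Δφ × 111195 = -300.2 m; ΔE = Δλ × 111195 × cos(-1.66186°) = +0.00496 × 111195 × 0.999579 = 551.3 m.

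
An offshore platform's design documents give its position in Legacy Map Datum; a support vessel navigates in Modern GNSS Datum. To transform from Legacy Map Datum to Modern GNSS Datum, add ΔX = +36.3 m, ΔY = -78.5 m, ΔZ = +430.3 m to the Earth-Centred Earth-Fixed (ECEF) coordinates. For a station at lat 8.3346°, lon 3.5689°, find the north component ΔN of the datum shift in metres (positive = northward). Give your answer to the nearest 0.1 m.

ΔN = 421.2 m

The local north axis is (−sin φ cos λ, −sin φ sin λ, cos φ), giving ΔN = -5.252 + 0.708 + 425.755 = 421.21 m.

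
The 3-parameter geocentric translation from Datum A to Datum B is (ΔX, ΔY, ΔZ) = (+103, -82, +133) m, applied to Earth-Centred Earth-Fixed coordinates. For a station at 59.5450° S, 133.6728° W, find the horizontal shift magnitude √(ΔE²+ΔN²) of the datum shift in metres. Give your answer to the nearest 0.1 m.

At φ = -59.5450°, λ = -133.6728°: sin φ = -0.862028, cos φ = 0.506861, sin λ = -0.723295, cos λ = -0.690539.
ΔE = −sin λ·ΔX + cos λ·ΔY = −(-0.723295)·(103) + (-0.690539)·(-82) = 131.12 m.
ΔN = −sin φ cos λ·ΔX − sin φ sin λ·ΔY + cos φ·ΔZ = −(-0.862028)(-0.690539)(103) − (-0.862028)(-0.723295)(-82) + (0.506861)(133) = 57.23 m.
Horizontal magnitude = √(ΔE² + ΔN²) = √(131.12² + 57.23²) = 143.07 m.

143.1 m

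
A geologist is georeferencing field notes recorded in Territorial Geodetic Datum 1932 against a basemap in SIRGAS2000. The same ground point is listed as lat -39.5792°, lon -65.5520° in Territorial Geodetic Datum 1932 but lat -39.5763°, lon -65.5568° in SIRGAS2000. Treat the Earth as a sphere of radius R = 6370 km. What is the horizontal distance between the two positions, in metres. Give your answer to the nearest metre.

523 m

Δφ = -39.5763° − -39.5792° = +0.0029°; Δλ = -65.5568° − -65.5520° = -0.0048°.
1° along a meridian = πR/180 = 111177 m.
ΔN = Δφ × 111177 = 322.4 m; ΔE = Δλ × 111177 × cos(-39.5792°) = -0.0048 × 111177 × 0.770745 = -411.3 m.
Distance = √(ΔE² + ΔN²) = √((-411.3)² + 322.4²) = 522.6 m.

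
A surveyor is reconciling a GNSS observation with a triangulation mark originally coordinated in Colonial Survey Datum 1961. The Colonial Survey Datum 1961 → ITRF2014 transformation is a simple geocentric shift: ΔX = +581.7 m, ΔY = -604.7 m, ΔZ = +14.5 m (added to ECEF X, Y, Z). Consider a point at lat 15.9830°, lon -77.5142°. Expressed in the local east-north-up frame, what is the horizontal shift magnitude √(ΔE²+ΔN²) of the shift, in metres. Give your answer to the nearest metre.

474 m

At φ = 15.9830°, λ = -77.5142°: sin φ = 0.275352, cos φ = 0.961343, sin λ = -0.976350, cos λ = 0.216198.
ΔE = −sin λ·ΔX + cos λ·ΔY = −(-0.976350)·(581.7) + (0.216198)·(-604.7) = 437.21 m.
ΔN = −sin φ cos λ·ΔX − sin φ sin λ·ΔY + cos φ·ΔZ = −(0.275352)(0.216198)(581.7) − (0.275352)(-0.976350)(-604.7) + (0.961343)(14.5) = -183.26 m.
Horizontal magnitude = √(ΔE² + ΔN²) = √(437.21² + (-183.26)²) = 474.06 m.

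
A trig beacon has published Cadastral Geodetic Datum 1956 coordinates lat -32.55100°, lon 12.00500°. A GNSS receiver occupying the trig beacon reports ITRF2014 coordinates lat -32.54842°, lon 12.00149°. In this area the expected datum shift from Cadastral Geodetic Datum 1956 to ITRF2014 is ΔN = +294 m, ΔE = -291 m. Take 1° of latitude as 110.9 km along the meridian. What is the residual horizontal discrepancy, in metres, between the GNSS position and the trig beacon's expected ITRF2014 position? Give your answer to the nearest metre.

Observed coordinate differences: Δφ = +0.00258°, Δλ = -0.00351°.
Converting to metres (1° lat = 110900 m, cos φ = 0.842913): observed ΔN = 286.1 m, observed ΔE = -328.1 m.
Subtracting the expected shift leaves a residual of 286.1 − (294) = -7.9 m north and -328.1 − (-291) = -37.1 m east.
Residual distance = √((-7.9)² + (-37.1)²) = 37.9 m.

38 m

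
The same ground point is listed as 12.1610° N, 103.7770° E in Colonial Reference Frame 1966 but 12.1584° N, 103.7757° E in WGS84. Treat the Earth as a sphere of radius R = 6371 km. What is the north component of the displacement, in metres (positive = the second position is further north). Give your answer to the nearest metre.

Δφ = 12.1584° − 12.1610° = -0.0026°; Δλ = 103.7757° − 103.7770° = -0.0013°.
1° along a meridian = πR/180 = 111195 m.
ΔN = Δφ × 111195 = -289.1 m; ΔE = Δλ × 111195 × cos(12.1610°) = -0.0013 × 111195 × 0.977560 = -141.3 m.

ΔN = -289 m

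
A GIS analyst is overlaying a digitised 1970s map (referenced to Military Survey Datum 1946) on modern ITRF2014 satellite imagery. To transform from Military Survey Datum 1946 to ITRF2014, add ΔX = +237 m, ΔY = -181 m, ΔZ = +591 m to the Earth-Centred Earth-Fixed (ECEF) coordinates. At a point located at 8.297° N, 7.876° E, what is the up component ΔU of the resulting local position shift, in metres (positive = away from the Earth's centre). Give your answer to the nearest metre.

The local up (radial) axis is (cos φ cos λ, cos φ sin λ, sin φ), giving ΔU = 232.307 − 24.543 + 85.284 = 293.05 m.

ΔU = 293 m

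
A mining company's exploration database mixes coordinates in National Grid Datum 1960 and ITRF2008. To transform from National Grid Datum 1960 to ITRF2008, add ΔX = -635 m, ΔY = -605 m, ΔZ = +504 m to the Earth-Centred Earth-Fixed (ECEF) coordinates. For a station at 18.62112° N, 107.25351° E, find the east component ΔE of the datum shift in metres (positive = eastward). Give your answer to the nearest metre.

The local east axis at (φ, λ) is (−sin λ, cos λ, 0), so ΔE = −sin(107.25351°)·(-635) + cos(107.25351°)·(-605) = 785.87 m.

ΔE = 786 m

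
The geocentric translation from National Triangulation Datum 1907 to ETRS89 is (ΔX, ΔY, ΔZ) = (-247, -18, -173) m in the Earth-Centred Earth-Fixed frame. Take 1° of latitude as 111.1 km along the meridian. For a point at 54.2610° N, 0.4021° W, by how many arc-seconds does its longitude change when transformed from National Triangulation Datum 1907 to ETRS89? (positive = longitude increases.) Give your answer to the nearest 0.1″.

Δλ = -1.1″

sin φ = 0.811686, cos φ = 0.584094, sin λ = -0.007018, cos λ = 0.999975.
East component: ΔE = −sin λ·ΔX + cos λ·ΔY = −(-0.007018)(-247) + (0.999975)(-18) = -19.73 m.
1° of latitude spans 111100 m; at latitude φ, 1° of longitude spans that × cos φ = 64892.8 m, so Δλ = -19.73 / 64892.8 × 3600 = -1.095″.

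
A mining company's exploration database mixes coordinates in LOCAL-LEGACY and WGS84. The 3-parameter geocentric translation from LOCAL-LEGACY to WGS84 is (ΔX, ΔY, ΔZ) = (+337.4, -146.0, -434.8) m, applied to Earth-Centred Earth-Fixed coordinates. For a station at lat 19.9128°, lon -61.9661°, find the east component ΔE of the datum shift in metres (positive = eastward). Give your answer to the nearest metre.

At φ = 19.9128°, λ = -61.9661°: sin φ = 0.340590, cos φ = 0.940212, sin λ = -0.882670, cos λ = 0.469994.
ΔE = −sin λ·ΔX + cos λ·ΔY = −(-0.882670)·(337.4) + (0.469994)·(-146.0) = 229.19 m.

ΔE = 229 m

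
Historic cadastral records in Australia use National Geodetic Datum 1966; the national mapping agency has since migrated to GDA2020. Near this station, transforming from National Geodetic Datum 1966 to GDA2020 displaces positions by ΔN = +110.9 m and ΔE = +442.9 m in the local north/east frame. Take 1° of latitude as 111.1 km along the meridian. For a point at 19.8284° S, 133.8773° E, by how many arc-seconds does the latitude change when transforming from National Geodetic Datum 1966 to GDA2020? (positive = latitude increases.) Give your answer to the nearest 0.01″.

1° of latitude = 111.1 km, so Δφ = 110.9 / 111100 = 0.0009982° = 3.594″.

Δφ = 3.59″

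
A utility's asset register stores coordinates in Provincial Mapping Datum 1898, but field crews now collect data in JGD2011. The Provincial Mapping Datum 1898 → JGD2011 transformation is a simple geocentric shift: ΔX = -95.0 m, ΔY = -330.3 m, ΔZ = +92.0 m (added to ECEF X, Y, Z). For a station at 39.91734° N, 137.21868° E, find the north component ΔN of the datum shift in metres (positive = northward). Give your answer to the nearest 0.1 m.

ΔN = 169.8 m

The local north axis is (−sin φ cos λ, −sin φ sin λ, cos φ), giving ΔN = -44.742 + 143.955 + 70.561 = 169.77 m.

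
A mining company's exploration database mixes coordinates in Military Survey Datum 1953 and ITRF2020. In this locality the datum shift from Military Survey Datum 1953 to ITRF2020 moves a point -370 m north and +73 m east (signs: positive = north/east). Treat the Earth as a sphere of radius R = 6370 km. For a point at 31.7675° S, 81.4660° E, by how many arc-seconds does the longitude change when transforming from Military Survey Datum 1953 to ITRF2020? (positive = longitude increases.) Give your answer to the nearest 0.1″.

Δλ = 2.8″

At latitude -31.7675°, cos φ = 0.850191.
One radian of longitude at latitude φ spans R cos φ, so Δλ = ΔE / (R cos φ) = 73.0 / (6370000 × 0.850191) = 1.3479e-05 rad = 2.780″.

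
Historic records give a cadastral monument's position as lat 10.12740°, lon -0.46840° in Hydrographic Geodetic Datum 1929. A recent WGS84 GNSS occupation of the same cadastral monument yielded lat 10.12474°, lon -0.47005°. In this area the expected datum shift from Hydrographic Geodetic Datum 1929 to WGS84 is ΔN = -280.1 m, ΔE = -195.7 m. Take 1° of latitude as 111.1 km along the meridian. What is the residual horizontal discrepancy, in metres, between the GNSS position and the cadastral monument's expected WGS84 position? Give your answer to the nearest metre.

22 m

Observed coordinate differences: Δφ = -0.00266°, Δλ = -0.00165°.
Converting to metres (1° lat = 111100 m, cos φ = 0.984419): observed ΔN = -295.5 m, observed ΔE = -180.5 m.
Subtracting the expected shift leaves a residual of -295.5 − (-280.1) = -15.4 m north and -180.5 − (-195.7) = 15.2 m east.
Residual distance = √((-15.4)² + 15.2²) = 21.7 m.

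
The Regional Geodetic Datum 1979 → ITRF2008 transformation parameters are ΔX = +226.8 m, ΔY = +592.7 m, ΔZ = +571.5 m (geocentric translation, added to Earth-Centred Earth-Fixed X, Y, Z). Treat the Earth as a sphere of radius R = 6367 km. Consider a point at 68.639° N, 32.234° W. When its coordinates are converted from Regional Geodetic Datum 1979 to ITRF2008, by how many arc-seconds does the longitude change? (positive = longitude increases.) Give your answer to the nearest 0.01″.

Δλ = 55.35″

sin φ = 0.931304, cos φ = 0.364243, sin λ = -0.533378, cos λ = 0.845877.
East component: ΔE = −sin λ·ΔX + cos λ·ΔY = −(-0.533378)(226.8) + (0.845877)(592.7) = 622.32 m.
1° of latitude spans πR/180 = 111125 m; at latitude φ, 1° of longitude spans that × cos φ = 40476.5 m, so Δλ = 622.32 / 40476.5 × 3600 = 55.350″.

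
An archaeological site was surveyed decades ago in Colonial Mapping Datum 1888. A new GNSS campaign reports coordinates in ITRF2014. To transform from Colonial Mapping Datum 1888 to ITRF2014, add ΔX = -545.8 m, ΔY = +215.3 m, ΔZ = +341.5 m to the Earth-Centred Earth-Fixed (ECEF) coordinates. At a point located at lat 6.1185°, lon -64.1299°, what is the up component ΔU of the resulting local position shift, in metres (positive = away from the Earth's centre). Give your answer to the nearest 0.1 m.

ΔU = -393.0 m

The local up (radial) axis is (cos φ cos λ, cos φ sin λ, sin φ), giving ΔU = -236.794 − 192.620 + 36.399 = -393.02 m.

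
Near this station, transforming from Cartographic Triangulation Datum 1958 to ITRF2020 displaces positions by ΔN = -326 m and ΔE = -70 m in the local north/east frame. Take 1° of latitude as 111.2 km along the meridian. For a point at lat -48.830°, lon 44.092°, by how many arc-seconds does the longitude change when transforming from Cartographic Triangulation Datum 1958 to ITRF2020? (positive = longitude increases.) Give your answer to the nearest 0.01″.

At latitude -48.830°, cos φ = 0.658295.
1° of longitude at this latitude = 111.2 × cos φ = 73.20 km, so Δλ = -70.0 / 73202.4 = -0.0009563° = -3.443″.

Δλ = -3.44″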